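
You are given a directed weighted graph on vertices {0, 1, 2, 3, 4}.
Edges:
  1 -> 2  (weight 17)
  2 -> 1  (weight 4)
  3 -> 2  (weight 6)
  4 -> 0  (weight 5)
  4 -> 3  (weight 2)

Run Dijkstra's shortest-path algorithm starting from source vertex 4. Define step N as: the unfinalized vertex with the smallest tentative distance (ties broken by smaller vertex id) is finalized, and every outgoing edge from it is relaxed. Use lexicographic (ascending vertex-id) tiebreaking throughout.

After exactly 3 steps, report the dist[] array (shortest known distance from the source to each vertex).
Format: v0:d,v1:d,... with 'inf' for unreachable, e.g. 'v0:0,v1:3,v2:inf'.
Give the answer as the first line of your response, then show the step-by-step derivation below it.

v0:5,v1:inf,v2:8,v3:2,v4:0

step 1: dist = v0:5,v1:inf,v2:inf,v3:2,v4:0
step 2: dist = v0:5,v1:inf,v2:8,v3:2,v4:0
step 3: dist = v0:5,v1:inf,v2:8,v3:2,v4:0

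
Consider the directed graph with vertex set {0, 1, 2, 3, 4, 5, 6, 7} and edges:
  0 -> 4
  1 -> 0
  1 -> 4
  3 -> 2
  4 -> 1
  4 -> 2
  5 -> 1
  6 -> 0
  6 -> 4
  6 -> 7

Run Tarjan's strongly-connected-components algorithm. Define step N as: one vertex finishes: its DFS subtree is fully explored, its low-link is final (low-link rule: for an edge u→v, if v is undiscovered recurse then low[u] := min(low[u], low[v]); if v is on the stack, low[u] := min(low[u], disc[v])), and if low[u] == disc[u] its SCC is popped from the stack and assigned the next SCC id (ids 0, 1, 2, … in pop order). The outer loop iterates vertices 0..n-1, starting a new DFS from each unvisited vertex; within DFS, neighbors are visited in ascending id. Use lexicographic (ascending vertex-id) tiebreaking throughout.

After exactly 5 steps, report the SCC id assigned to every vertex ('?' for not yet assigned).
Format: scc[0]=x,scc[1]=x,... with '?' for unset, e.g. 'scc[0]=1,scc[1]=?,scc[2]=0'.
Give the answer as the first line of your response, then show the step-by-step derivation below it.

scc[0]=1,scc[1]=1,scc[2]=0,scc[3]=2,scc[4]=1,scc[5]=?,scc[6]=?,scc[7]=?

step 1: low=(low[0]=0,low[1]=0,low[2]=?,low[3]=?,low[4]=1,low[5]=?,low[6]=?,low[7]=?); scc=(scc[0]=?,scc[1]=?,scc[2]=?,scc[3]=?,scc[4]=?,scc[5]=?,scc[6]=?,scc[7]=?)
step 2: low=(low[0]=0,low[1]=0,low[2]=3,low[3]=?,low[4]=0,low[5]=?,low[6]=?,low[7]=?); scc=(scc[0]=?,scc[1]=?,scc[2]=0,scc[3]=?,scc[4]=?,scc[5]=?,scc[6]=?,scc[7]=?)
step 3: low=(low[0]=0,low[1]=0,low[2]=3,low[3]=?,low[4]=0,low[5]=?,low[6]=?,low[7]=?); scc=(scc[0]=?,scc[1]=?,scc[2]=0,scc[3]=?,scc[4]=?,scc[5]=?,scc[6]=?,scc[7]=?)
step 4: low=(low[0]=0,low[1]=0,low[2]=3,low[3]=?,low[4]=0,low[5]=?,low[6]=?,low[7]=?); scc=(scc[0]=1,scc[1]=1,scc[2]=0,scc[3]=?,scc[4]=1,scc[5]=?,scc[6]=?,scc[7]=?)
step 5: low=(low[0]=0,low[1]=0,low[2]=3,low[3]=4,low[4]=0,low[5]=?,low[6]=?,low[7]=?); scc=(scc[0]=1,scc[1]=1,scc[2]=0,scc[3]=2,scc[4]=1,scc[5]=?,scc[6]=?,scc[7]=?)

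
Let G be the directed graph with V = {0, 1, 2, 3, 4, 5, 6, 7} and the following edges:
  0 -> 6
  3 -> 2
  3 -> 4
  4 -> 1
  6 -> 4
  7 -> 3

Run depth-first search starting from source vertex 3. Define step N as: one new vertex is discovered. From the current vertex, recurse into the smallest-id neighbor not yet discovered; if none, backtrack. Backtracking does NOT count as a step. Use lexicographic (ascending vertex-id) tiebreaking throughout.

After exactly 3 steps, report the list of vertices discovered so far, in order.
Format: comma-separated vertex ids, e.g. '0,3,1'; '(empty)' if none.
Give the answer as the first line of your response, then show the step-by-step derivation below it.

3,2,4

step 1: discover 3; path=3; order=3
step 2: discover 2; path=3>2; order=3,2
step 3: discover 4; path=3>4; order=3,2,4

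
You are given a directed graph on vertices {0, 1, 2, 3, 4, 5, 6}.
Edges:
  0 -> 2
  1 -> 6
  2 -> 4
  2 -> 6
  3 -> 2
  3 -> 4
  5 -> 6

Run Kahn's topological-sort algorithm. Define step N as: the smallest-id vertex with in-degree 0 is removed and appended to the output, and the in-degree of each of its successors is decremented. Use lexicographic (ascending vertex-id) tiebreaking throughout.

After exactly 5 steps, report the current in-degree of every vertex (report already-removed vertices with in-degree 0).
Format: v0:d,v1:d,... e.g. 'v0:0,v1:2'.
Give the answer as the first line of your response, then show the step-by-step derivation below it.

v0:0,v1:0,v2:0,v3:0,v4:0,v5:0,v6:1

step 1: output 0; order=[0]; indeg=(0,0,1,0,2,0,3)
step 2: output 1; order=[0,1]; indeg=(0,0,1,0,2,0,2)
step 3: output 3; order=[0,1,3]; indeg=(0,0,0,0,1,0,2)
step 4: output 2; order=[0,1,3,2]; indeg=(0,0,0,0,0,0,1)
step 5: output 4; order=[0,1,3,2,4]; indeg=(0,0,0,0,0,0,1)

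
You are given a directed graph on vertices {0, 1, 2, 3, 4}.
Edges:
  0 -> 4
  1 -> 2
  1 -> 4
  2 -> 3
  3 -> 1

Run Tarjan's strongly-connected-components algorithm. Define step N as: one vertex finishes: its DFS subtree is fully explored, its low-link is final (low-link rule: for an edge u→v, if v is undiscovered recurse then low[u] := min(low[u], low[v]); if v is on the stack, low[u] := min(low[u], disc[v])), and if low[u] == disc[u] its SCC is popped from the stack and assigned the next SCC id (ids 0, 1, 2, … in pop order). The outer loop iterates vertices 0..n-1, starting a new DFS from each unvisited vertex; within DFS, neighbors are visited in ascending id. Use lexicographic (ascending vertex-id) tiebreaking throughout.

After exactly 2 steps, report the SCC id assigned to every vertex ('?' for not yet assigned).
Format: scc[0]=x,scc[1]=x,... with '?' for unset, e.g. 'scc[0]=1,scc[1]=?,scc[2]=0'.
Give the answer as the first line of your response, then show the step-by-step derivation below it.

scc[0]=1,scc[1]=?,scc[2]=?,scc[3]=?,scc[4]=0

step 1: low=(low[0]=0,low[1]=?,low[2]=?,low[3]=?,low[4]=1); scc=(scc[0]=?,scc[1]=?,scc[2]=?,scc[3]=?,scc[4]=0)
step 2: low=(low[0]=0,low[1]=?,low[2]=?,low[3]=?,low[4]=1); scc=(scc[0]=1,scc[1]=?,scc[2]=?,scc[3]=?,scc[4]=0)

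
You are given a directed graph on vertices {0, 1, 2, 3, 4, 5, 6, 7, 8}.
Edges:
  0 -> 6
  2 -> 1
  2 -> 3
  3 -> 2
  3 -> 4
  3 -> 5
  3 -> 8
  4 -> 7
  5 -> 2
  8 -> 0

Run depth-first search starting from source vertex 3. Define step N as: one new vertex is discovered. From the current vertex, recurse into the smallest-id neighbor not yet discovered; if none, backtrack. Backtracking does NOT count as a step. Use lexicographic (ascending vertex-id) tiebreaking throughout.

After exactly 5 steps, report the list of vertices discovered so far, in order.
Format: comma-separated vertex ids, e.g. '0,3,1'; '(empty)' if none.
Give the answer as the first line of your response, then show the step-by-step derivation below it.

3,2,1,4,7

step 1: discover 3; path=3; order=3
step 2: discover 2; path=3>2; order=3,2
step 3: discover 1; path=3>2>1; order=3,2,1
step 4: discover 4; path=3>4; order=3,2,1,4
step 5: discover 7; path=3>4>7; order=3,2,1,4,7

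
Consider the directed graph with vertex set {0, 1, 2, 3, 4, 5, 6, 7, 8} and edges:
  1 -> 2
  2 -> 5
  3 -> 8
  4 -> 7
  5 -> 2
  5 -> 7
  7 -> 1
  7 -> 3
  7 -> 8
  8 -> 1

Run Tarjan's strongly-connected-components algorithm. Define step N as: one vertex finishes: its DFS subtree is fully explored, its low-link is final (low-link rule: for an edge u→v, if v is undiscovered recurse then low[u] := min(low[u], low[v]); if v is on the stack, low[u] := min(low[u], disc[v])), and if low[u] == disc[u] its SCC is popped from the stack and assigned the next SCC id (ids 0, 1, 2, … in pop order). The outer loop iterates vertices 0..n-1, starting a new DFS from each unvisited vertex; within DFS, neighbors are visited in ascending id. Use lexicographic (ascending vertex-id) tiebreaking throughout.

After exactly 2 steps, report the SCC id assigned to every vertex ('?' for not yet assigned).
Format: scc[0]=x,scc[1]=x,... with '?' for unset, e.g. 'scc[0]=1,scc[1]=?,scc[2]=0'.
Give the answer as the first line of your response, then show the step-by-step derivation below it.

scc[0]=0,scc[1]=?,scc[2]=?,scc[3]=?,scc[4]=?,scc[5]=?,scc[6]=?,scc[7]=?,scc[8]=?

step 1: low=(low[0]=0,low[1]=?,low[2]=?,low[3]=?,low[4]=?,low[5]=?,low[6]=?,low[7]=?,low[8]=?); scc=(scc[0]=0,scc[1]=?,scc[2]=?,scc[3]=?,scc[4]=?,scc[5]=?,scc[6]=?,scc[7]=?,scc[8]=?)
step 2: low=(low[0]=0,low[1]=1,low[2]=2,low[3]=5,low[4]=?,low[5]=2,low[6]=?,low[7]=1,low[8]=1); scc=(scc[0]=0,scc[1]=?,scc[2]=?,scc[3]=?,scc[4]=?,scc[5]=?,scc[6]=?,scc[7]=?,scc[8]=?)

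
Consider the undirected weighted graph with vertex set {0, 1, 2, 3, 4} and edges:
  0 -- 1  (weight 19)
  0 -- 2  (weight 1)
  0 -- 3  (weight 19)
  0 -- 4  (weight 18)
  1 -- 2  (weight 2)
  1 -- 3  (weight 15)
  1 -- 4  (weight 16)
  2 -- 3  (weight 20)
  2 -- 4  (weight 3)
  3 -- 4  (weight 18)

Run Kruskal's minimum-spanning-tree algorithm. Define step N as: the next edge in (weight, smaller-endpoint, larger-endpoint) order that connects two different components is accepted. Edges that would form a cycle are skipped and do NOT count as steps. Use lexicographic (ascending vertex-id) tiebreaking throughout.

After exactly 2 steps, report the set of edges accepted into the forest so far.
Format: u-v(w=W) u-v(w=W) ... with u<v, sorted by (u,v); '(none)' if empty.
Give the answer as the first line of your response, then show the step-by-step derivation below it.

0-2(w=1) 1-2(w=2)

step 1: add edge 0-2 (w=1); MST = {0-2(w=1)}
step 2: add edge 1-2 (w=2); MST = {0-2(w=1) 1-2(w=2)}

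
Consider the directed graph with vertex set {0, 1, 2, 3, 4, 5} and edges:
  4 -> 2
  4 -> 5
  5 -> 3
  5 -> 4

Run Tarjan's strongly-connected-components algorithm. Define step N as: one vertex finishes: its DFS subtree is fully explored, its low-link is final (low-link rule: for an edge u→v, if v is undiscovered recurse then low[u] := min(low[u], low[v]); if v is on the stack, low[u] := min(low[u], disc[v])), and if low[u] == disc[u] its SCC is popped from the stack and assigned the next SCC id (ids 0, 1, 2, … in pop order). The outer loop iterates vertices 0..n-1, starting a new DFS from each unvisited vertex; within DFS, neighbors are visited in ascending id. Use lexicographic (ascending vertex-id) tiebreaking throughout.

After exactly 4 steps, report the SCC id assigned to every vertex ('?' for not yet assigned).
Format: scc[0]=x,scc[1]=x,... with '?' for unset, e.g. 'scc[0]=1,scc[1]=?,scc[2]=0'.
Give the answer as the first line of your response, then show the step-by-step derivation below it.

scc[0]=0,scc[1]=1,scc[2]=2,scc[3]=3,scc[4]=?,scc[5]=?

step 1: low=(low[0]=0,low[1]=?,low[2]=?,low[3]=?,low[4]=?,low[5]=?); scc=(scc[0]=0,scc[1]=?,scc[2]=?,scc[3]=?,scc[4]=?,scc[5]=?)
step 2: low=(low[0]=0,low[1]=1,low[2]=?,low[3]=?,low[4]=?,low[5]=?); scc=(scc[0]=0,scc[1]=1,scc[2]=?,scc[3]=?,scc[4]=?,scc[5]=?)
step 3: low=(low[0]=0,low[1]=1,low[2]=2,low[3]=?,low[4]=?,low[5]=?); scc=(scc[0]=0,scc[1]=1,scc[2]=2,scc[3]=?,scc[4]=?,scc[5]=?)
step 4: low=(low[0]=0,low[1]=1,low[2]=2,low[3]=3,low[4]=?,low[5]=?); scc=(scc[0]=0,scc[1]=1,scc[2]=2,scc[3]=3,scc[4]=?,scc[5]=?)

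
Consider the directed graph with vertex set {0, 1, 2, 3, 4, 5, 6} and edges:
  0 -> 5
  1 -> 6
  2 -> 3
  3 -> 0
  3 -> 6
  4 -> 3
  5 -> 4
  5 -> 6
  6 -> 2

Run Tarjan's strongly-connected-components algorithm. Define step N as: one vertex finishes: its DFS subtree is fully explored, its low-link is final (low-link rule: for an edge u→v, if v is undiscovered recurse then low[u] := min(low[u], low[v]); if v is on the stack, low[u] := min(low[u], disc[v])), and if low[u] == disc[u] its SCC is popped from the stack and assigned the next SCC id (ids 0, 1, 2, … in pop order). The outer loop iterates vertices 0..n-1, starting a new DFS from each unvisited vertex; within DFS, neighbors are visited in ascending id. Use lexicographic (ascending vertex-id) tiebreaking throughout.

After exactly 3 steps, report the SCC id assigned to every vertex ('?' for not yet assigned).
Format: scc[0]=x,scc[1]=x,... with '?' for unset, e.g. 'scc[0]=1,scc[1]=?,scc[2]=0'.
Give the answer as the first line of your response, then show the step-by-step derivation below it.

scc[0]=?,scc[1]=?,scc[2]=?,scc[3]=?,scc[4]=?,scc[5]=?,scc[6]=?

step 1: low=(low[0]=0,low[1]=?,low[2]=3,low[3]=0,low[4]=2,low[5]=1,low[6]=4); scc=(scc[0]=?,scc[1]=?,scc[2]=?,scc[3]=?,scc[4]=?,scc[5]=?,scc[6]=?)
step 2: low=(low[0]=0,low[1]=?,low[2]=3,low[3]=0,low[4]=2,low[5]=1,low[6]=3); scc=(scc[0]=?,scc[1]=?,scc[2]=?,scc[3]=?,scc[4]=?,scc[5]=?,scc[6]=?)
step 3: low=(low[0]=0,low[1]=?,low[2]=3,low[3]=0,low[4]=2,low[5]=1,low[6]=3); scc=(scc[0]=?,scc[1]=?,scc[2]=?,scc[3]=?,scc[4]=?,scc[5]=?,scc[6]=?)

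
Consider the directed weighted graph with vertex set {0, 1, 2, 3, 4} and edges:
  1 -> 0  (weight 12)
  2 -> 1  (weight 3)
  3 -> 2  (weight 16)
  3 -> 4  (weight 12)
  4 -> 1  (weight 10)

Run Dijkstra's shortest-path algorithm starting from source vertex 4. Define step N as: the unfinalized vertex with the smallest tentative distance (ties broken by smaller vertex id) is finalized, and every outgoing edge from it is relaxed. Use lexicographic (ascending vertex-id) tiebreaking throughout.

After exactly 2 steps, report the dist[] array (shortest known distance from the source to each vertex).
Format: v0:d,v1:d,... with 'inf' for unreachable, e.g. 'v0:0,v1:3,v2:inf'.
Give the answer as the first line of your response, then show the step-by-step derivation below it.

v0:22,v1:10,v2:inf,v3:inf,v4:0

step 1: dist = v0:inf,v1:10,v2:inf,v3:inf,v4:0
step 2: dist = v0:22,v1:10,v2:inf,v3:inf,v4:0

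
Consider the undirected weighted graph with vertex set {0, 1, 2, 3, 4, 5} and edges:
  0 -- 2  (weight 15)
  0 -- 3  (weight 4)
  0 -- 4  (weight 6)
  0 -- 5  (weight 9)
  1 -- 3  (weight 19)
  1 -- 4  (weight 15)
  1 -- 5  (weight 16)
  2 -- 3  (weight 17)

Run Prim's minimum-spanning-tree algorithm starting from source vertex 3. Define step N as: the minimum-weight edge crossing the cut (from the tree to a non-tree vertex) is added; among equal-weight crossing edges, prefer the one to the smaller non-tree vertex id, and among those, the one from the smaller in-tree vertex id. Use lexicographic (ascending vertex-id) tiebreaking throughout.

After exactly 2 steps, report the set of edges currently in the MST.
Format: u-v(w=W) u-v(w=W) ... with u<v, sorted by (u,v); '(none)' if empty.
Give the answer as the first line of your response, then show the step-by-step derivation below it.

0-3(w=4) 0-4(w=6)

step 1: add edge 0-3 (w=4); MST = {0-3(w=4)}
step 2: add edge 0-4 (w=6); MST = {0-3(w=4) 0-4(w=6)}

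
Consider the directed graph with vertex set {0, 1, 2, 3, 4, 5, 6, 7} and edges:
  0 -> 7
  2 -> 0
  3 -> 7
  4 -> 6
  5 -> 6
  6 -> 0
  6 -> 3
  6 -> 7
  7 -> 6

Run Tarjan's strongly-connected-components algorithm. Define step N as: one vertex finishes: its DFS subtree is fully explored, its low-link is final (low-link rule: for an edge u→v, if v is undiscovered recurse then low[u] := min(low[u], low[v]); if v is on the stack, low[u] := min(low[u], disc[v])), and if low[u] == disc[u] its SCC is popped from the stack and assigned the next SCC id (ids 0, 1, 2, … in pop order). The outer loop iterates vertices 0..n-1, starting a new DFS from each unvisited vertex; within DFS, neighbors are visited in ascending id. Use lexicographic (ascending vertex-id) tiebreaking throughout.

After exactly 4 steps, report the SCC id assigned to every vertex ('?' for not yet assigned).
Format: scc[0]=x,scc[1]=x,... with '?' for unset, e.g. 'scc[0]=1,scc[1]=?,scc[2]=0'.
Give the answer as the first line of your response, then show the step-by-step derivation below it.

scc[0]=0,scc[1]=?,scc[2]=?,scc[3]=0,scc[4]=?,scc[5]=?,scc[6]=0,scc[7]=0

step 1: low=(low[0]=0,low[1]=?,low[2]=?,low[3]=1,low[4]=?,low[5]=?,low[6]=0,low[7]=1); scc=(scc[0]=?,scc[1]=?,scc[2]=?,scc[3]=?,scc[4]=?,scc[5]=?,scc[6]=?,scc[7]=?)
step 2: low=(low[0]=0,low[1]=?,low[2]=?,low[3]=1,low[4]=?,low[5]=?,low[6]=0,low[7]=1); scc=(scc[0]=?,scc[1]=?,scc[2]=?,scc[3]=?,scc[4]=?,scc[5]=?,scc[6]=?,scc[7]=?)
step 3: low=(low[0]=0,low[1]=?,low[2]=?,low[3]=1,low[4]=?,low[5]=?,low[6]=0,low[7]=0); scc=(scc[0]=?,scc[1]=?,scc[2]=?,scc[3]=?,scc[4]=?,scc[5]=?,scc[6]=?,scc[7]=?)
step 4: low=(low[0]=0,low[1]=?,low[2]=?,low[3]=1,low[4]=?,low[5]=?,low[6]=0,low[7]=0); scc=(scc[0]=0,scc[1]=?,scc[2]=?,scc[3]=0,scc[4]=?,scc[5]=?,scc[6]=0,scc[7]=0)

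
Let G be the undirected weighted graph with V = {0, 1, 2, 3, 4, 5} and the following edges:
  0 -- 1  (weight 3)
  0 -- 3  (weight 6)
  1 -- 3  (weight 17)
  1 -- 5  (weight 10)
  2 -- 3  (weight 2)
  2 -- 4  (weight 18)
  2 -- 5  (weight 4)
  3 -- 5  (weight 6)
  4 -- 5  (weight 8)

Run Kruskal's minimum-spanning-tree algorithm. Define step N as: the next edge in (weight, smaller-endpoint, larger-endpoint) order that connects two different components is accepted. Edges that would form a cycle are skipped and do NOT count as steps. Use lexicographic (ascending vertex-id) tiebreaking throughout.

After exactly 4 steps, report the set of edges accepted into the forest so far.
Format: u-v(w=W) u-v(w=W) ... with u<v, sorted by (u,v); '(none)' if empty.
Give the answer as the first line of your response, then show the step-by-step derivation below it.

0-1(w=3) 0-3(w=6) 2-3(w=2) 2-5(w=4)

step 1: add edge 2-3 (w=2); MST = {2-3(w=2)}
step 2: add edge 0-1 (w=3); MST = {0-1(w=3) 2-3(w=2)}
step 3: add edge 2-5 (w=4); MST = {0-1(w=3) 2-3(w=2) 2-5(w=4)}
step 4: add edge 0-3 (w=6); MST = {0-1(w=3) 0-3(w=6) 2-3(w=2) 2-5(w=4)}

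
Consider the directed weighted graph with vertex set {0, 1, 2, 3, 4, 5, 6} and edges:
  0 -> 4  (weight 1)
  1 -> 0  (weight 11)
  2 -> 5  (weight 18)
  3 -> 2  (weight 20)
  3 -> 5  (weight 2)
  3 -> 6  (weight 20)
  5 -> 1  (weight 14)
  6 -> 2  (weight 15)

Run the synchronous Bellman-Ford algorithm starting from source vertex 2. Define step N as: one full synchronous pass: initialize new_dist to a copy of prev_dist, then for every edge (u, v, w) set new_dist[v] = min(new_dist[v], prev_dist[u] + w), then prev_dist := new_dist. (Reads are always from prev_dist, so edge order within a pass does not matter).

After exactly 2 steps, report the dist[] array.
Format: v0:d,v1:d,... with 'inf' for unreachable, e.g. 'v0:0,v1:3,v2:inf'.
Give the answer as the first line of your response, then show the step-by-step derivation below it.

v0:inf,v1:32,v2:0,v3:inf,v4:inf,v5:18,v6:inf

step 1: dist = v0:inf,v1:inf,v2:0,v3:inf,v4:inf,v5:18,v6:inf
step 2: dist = v0:inf,v1:32,v2:0,v3:inf,v4:inf,v5:18,v6:inf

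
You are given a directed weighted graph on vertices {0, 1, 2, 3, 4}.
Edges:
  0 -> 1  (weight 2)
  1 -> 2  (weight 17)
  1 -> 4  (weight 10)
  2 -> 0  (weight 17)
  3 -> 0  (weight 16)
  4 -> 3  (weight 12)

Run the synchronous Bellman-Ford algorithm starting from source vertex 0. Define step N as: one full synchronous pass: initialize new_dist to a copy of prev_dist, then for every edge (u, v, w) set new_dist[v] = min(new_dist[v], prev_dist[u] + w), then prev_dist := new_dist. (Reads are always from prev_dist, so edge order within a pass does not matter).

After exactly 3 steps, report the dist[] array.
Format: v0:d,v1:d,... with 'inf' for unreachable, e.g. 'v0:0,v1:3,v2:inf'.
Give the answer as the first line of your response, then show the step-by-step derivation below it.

v0:0,v1:2,v2:19,v3:24,v4:12

step 1: dist = v0:0,v1:2,v2:inf,v3:inf,v4:inf
step 2: dist = v0:0,v1:2,v2:19,v3:inf,v4:12
step 3: dist = v0:0,v1:2,v2:19,v3:24,v4:12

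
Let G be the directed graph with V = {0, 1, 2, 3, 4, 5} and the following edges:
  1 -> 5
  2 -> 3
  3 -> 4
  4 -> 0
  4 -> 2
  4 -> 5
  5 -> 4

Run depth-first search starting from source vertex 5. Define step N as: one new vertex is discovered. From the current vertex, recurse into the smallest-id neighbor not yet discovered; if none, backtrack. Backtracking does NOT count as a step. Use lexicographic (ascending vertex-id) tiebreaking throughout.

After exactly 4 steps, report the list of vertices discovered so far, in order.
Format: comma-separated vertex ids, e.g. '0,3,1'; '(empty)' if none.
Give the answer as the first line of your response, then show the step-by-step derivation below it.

5,4,0,2

step 1: discover 5; path=5; order=5
step 2: discover 4; path=5>4; order=5,4
step 3: discover 0; path=5>4>0; order=5,4,0
step 4: discover 2; path=5>4>2; order=5,4,0,2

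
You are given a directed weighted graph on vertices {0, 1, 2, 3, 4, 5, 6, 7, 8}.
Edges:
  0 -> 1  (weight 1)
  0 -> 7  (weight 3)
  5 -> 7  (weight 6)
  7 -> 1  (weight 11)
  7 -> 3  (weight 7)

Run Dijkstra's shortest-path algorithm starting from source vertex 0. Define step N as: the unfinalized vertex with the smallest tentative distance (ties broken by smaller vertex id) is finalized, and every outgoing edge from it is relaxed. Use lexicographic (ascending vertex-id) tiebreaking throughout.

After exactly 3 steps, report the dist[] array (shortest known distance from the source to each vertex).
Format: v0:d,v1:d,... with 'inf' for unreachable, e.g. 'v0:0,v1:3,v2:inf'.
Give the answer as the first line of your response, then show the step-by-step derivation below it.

v0:0,v1:1,v2:inf,v3:10,v4:inf,v5:inf,v6:inf,v7:3,v8:inf

step 1: dist = v0:0,v1:1,v2:inf,v3:inf,v4:inf,v5:inf,v6:inf,v7:3,v8:inf
step 2: dist = v0:0,v1:1,v2:inf,v3:inf,v4:inf,v5:inf,v6:inf,v7:3,v8:inf
step 3: dist = v0:0,v1:1,v2:inf,v3:10,v4:inf,v5:inf,v6:inf,v7:3,v8:inf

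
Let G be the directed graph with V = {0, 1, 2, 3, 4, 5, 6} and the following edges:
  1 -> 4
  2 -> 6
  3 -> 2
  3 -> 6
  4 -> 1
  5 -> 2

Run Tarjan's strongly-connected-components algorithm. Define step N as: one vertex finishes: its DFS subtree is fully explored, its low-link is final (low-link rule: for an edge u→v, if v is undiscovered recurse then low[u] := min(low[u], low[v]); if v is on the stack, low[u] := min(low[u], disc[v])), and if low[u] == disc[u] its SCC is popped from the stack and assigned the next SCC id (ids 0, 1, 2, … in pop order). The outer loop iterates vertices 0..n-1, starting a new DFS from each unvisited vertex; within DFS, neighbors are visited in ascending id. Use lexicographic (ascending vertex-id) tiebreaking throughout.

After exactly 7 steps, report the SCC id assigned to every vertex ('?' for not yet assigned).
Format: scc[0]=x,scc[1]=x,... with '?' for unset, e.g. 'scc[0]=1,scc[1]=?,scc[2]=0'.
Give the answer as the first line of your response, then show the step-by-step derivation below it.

scc[0]=0,scc[1]=1,scc[2]=3,scc[3]=4,scc[4]=1,scc[5]=5,scc[6]=2

step 1: low=(low[0]=0,low[1]=?,low[2]=?,low[3]=?,low[4]=?,low[5]=?,low[6]=?); scc=(scc[0]=0,scc[1]=?,scc[2]=?,scc[3]=?,scc[4]=?,scc[5]=?,scc[6]=?)
step 2: low=(low[0]=0,low[1]=1,low[2]=?,low[3]=?,low[4]=1,low[5]=?,low[6]=?); scc=(scc[0]=0,scc[1]=?,scc[2]=?,scc[3]=?,scc[4]=?,scc[5]=?,scc[6]=?)
step 3: low=(low[0]=0,low[1]=1,low[2]=?,low[3]=?,low[4]=1,low[5]=?,low[6]=?); scc=(scc[0]=0,scc[1]=1,scc[2]=?,scc[3]=?,scc[4]=1,scc[5]=?,scc[6]=?)
step 4: low=(low[0]=0,low[1]=1,low[2]=3,low[3]=?,low[4]=1,low[5]=?,low[6]=4); scc=(scc[0]=0,scc[1]=1,scc[2]=?,scc[3]=?,scc[4]=1,scc[5]=?,scc[6]=2)
step 5: low=(low[0]=0,low[1]=1,low[2]=3,low[3]=?,low[4]=1,low[5]=?,low[6]=4); scc=(scc[0]=0,scc[1]=1,scc[2]=3,scc[3]=?,scc[4]=1,scc[5]=?,scc[6]=2)
step 6: low=(low[0]=0,low[1]=1,low[2]=3,low[3]=5,low[4]=1,low[5]=?,low[6]=4); scc=(scc[0]=0,scc[1]=1,scc[2]=3,scc[3]=4,scc[4]=1,scc[5]=?,scc[6]=2)
step 7: low=(low[0]=0,low[1]=1,low[2]=3,low[3]=5,low[4]=1,low[5]=6,low[6]=4); scc=(scc[0]=0,scc[1]=1,scc[2]=3,scc[3]=4,scc[4]=1,scc[5]=5,scc[6]=2)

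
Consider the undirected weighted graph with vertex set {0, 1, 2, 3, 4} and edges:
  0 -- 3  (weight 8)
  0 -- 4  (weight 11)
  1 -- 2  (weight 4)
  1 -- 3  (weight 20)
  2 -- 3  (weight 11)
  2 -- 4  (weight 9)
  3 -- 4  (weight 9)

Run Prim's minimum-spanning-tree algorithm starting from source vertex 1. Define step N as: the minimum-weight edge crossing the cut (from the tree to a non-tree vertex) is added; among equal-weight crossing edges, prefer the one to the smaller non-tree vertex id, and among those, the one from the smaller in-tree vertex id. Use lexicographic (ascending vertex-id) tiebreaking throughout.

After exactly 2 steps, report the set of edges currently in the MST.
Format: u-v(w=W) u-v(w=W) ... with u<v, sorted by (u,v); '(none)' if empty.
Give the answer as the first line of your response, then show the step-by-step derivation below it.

1-2(w=4) 2-4(w=9)

step 1: add edge 1-2 (w=4); MST = {1-2(w=4)}
step 2: add edge 2-4 (w=9); MST = {1-2(w=4) 2-4(w=9)}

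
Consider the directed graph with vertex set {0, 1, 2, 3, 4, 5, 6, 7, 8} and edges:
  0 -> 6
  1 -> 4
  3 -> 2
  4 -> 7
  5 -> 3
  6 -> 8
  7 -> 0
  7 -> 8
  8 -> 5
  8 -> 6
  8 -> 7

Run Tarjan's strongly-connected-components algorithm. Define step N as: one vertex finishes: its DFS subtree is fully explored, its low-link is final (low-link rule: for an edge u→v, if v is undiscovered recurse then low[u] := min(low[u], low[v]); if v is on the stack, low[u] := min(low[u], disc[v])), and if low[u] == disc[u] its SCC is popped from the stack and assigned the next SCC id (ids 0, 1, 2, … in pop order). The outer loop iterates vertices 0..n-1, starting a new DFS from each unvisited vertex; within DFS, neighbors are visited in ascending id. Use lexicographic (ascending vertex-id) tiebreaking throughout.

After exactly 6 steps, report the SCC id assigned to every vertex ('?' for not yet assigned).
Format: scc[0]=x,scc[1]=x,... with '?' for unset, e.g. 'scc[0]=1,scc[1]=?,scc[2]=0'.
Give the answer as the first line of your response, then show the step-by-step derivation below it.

scc[0]=?,scc[1]=?,scc[2]=0,scc[3]=1,scc[4]=?,scc[5]=2,scc[6]=?,scc[7]=?,scc[8]=?

step 1: low=(low[0]=0,low[1]=?,low[2]=5,low[3]=4,low[4]=?,low[5]=3,low[6]=1,low[7]=?,low[8]=2); scc=(scc[0]=?,scc[1]=?,scc[2]=0,scc[3]=?,scc[4]=?,scc[5]=?,scc[6]=?,scc[7]=?,scc[8]=?)
step 2: low=(low[0]=0,low[1]=?,low[2]=5,low[3]=4,low[4]=?,low[5]=3,low[6]=1,low[7]=?,low[8]=2); scc=(scc[0]=?,scc[1]=?,scc[2]=0,scc[3]=1,scc[4]=?,scc[5]=?,scc[6]=?,scc[7]=?,scc[8]=?)
step 3: low=(low[0]=0,low[1]=?,low[2]=5,low[3]=4,low[4]=?,low[5]=3,low[6]=1,low[7]=?,low[8]=2); scc=(scc[0]=?,scc[1]=?,scc[2]=0,scc[3]=1,scc[4]=?,scc[5]=2,scc[6]=?,scc[7]=?,scc[8]=?)
step 4: low=(low[0]=0,low[1]=?,low[2]=5,low[3]=4,low[4]=?,low[5]=3,low[6]=1,low[7]=0,low[8]=1); scc=(scc[0]=?,scc[1]=?,scc[2]=0,scc[3]=1,scc[4]=?,scc[5]=2,scc[6]=?,scc[7]=?,scc[8]=?)
step 5: low=(low[0]=0,low[1]=?,low[2]=5,low[3]=4,low[4]=?,low[5]=3,low[6]=1,low[7]=0,low[8]=0); scc=(scc[0]=?,scc[1]=?,scc[2]=0,scc[3]=1,scc[4]=?,scc[5]=2,scc[6]=?,scc[7]=?,scc[8]=?)
step 6: low=(low[0]=0,low[1]=?,low[2]=5,low[3]=4,low[4]=?,low[5]=3,low[6]=0,low[7]=0,low[8]=0); scc=(scc[0]=?,scc[1]=?,scc[2]=0,scc[3]=1,scc[4]=?,scc[5]=2,scc[6]=?,scc[7]=?,scc[8]=?)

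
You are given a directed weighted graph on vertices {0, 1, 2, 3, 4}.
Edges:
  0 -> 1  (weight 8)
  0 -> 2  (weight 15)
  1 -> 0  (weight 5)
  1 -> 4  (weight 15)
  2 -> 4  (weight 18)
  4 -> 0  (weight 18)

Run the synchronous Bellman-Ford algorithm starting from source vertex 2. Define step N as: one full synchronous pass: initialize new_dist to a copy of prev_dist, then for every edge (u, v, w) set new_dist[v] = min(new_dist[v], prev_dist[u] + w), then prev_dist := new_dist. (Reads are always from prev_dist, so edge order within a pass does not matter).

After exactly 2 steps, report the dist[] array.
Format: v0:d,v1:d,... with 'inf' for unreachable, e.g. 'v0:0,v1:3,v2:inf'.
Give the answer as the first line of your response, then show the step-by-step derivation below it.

v0:36,v1:inf,v2:0,v3:inf,v4:18

step 1: dist = v0:inf,v1:inf,v2:0,v3:inf,v4:18
step 2: dist = v0:36,v1:inf,v2:0,v3:inf,v4:18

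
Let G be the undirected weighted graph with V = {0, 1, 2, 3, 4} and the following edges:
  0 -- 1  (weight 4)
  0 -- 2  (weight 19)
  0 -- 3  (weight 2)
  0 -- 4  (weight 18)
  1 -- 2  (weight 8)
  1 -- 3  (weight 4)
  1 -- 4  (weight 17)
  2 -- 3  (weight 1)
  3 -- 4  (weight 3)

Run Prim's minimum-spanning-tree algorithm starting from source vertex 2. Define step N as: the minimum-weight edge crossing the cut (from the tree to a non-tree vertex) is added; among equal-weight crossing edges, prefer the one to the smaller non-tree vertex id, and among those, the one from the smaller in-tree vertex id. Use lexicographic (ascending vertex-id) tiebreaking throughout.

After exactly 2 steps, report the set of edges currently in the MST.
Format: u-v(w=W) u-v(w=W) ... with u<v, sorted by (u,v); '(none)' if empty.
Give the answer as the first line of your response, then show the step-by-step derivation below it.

0-3(w=2) 2-3(w=1)

step 1: add edge 2-3 (w=1); MST = {2-3(w=1)}
step 2: add edge 0-3 (w=2); MST = {0-3(w=2) 2-3(w=1)}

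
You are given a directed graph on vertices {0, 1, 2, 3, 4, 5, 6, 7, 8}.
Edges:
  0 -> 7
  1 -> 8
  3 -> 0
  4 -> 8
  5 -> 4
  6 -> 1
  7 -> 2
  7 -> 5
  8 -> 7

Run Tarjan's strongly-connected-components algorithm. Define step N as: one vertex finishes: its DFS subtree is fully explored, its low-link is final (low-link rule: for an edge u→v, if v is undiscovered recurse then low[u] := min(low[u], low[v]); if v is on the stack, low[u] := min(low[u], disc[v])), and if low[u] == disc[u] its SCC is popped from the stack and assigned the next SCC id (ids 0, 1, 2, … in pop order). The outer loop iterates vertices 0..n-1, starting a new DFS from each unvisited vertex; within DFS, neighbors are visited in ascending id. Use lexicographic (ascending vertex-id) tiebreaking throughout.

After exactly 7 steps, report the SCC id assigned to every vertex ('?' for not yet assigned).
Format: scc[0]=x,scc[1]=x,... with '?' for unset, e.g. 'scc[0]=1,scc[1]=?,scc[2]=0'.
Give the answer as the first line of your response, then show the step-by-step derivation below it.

scc[0]=2,scc[1]=3,scc[2]=0,scc[3]=?,scc[4]=1,scc[5]=1,scc[6]=?,scc[7]=1,scc[8]=1

step 1: low=(low[0]=0,low[1]=?,low[2]=2,low[3]=?,low[4]=?,low[5]=?,low[6]=?,low[7]=1,low[8]=?); scc=(scc[0]=?,scc[1]=?,scc[2]=0,scc[3]=?,scc[4]=?,scc[5]=?,scc[6]=?,scc[7]=?,scc[8]=?)
step 2: low=(low[0]=0,low[1]=?,low[2]=2,low[3]=?,low[4]=4,low[5]=3,low[6]=?,low[7]=1,low[8]=1); scc=(scc[0]=?,scc[1]=?,scc[2]=0,scc[3]=?,scc[4]=?,scc[5]=?,scc[6]=?,scc[7]=?,scc[8]=?)
step 3: low=(low[0]=0,low[1]=?,low[2]=2,low[3]=?,low[4]=1,low[5]=3,low[6]=?,low[7]=1,low[8]=1); scc=(scc[0]=?,scc[1]=?,scc[2]=0,scc[3]=?,scc[4]=?,scc[5]=?,scc[6]=?,scc[7]=?,scc[8]=?)
step 4: low=(low[0]=0,low[1]=?,low[2]=2,low[3]=?,low[4]=1,low[5]=1,low[6]=?,low[7]=1,low[8]=1); scc=(scc[0]=?,scc[1]=?,scc[2]=0,scc[3]=?,scc[4]=?,scc[5]=?,scc[6]=?,scc[7]=?,scc[8]=?)
step 5: low=(low[0]=0,low[1]=?,low[2]=2,low[3]=?,low[4]=1,low[5]=1,low[6]=?,low[7]=1,low[8]=1); scc=(scc[0]=?,scc[1]=?,scc[2]=0,scc[3]=?,scc[4]=1,scc[5]=1,scc[6]=?,scc[7]=1,scc[8]=1)
step 6: low=(low[0]=0,low[1]=?,low[2]=2,low[3]=?,low[4]=1,low[5]=1,low[6]=?,low[7]=1,low[8]=1); scc=(scc[0]=2,scc[1]=?,scc[2]=0,scc[3]=?,scc[4]=1,scc[5]=1,scc[6]=?,scc[7]=1,scc[8]=1)
step 7: low=(low[0]=0,low[1]=6,low[2]=2,low[3]=?,low[4]=1,low[5]=1,low[6]=?,low[7]=1,low[8]=1); scc=(scc[0]=2,scc[1]=3,scc[2]=0,scc[3]=?,scc[4]=1,scc[5]=1,scc[6]=?,scc[7]=1,scc[8]=1)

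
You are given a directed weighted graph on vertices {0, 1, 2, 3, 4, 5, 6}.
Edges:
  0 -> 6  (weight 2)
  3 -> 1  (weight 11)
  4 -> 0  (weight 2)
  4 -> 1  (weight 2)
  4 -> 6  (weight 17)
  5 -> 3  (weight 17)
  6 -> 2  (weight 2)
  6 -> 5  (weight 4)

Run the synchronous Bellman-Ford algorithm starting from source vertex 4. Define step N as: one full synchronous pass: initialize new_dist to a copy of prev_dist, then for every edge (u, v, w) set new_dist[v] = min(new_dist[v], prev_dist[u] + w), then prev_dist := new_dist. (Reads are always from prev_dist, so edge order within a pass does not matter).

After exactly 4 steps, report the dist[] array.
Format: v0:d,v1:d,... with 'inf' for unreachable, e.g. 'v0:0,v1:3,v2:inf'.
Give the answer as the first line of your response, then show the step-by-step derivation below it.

v0:2,v1:2,v2:6,v3:25,v4:0,v5:8,v6:4

step 1: dist = v0:2,v1:2,v2:inf,v3:inf,v4:0,v5:inf,v6:17
step 2: dist = v0:2,v1:2,v2:19,v3:inf,v4:0,v5:21,v6:4
step 3: dist = v0:2,v1:2,v2:6,v3:38,v4:0,v5:8,v6:4
step 4: dist = v0:2,v1:2,v2:6,v3:25,v4:0,v5:8,v6:4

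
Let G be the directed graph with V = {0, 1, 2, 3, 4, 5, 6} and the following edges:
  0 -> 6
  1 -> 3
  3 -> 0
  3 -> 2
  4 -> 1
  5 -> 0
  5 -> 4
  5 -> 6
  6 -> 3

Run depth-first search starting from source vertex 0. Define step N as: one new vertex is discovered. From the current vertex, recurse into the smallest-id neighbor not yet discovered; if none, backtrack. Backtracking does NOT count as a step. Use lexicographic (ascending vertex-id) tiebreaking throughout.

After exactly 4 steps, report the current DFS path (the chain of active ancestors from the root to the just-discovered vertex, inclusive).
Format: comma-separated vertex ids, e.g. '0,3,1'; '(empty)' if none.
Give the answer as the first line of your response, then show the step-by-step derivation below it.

0,6,3,2

step 1: discover 0; path=0; order=0
step 2: discover 6; path=0>6; order=0,6
step 3: discover 3; path=0>6>3; order=0,6,3
step 4: discover 2; path=0>6>3>2; order=0,6,3,2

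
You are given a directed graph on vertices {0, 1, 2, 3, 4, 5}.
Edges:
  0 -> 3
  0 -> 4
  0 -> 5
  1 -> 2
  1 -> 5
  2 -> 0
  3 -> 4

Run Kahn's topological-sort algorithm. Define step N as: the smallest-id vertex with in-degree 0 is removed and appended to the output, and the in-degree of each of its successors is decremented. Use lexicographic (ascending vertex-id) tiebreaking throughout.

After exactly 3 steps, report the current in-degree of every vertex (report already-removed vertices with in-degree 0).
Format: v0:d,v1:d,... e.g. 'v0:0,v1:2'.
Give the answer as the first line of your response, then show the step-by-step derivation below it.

v0:0,v1:0,v2:0,v3:0,v4:1,v5:0

step 1: output 1; order=[1]; indeg=(1,0,0,1,2,1)
step 2: output 2; order=[1,2]; indeg=(0,0,0,1,2,1)
step 3: output 0; order=[1,2,0]; indeg=(0,0,0,0,1,0)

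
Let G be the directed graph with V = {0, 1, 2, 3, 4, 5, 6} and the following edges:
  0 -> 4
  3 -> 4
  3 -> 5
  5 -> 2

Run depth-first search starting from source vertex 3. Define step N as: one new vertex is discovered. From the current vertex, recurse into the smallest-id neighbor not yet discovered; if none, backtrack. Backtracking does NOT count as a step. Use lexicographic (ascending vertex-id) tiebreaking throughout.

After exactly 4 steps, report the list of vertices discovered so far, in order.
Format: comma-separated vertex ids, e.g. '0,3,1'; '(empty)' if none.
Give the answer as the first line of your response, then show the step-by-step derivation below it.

3,4,5,2

step 1: discover 3; path=3; order=3
step 2: discover 4; path=3>4; order=3,4
step 3: discover 5; path=3>5; order=3,4,5
step 4: discover 2; path=3>5>2; order=3,4,5,2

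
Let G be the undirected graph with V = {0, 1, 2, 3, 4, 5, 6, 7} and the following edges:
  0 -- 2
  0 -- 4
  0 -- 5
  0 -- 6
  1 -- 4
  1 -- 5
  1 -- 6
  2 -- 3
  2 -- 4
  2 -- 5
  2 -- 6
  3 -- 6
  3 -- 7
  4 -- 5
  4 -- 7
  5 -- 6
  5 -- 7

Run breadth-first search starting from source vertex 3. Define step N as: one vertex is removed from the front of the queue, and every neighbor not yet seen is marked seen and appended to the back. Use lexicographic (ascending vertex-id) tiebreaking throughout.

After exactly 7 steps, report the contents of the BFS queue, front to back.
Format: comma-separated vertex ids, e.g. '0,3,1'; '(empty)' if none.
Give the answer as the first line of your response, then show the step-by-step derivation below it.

1

step 1: dequeue 3; queue=[2,6,7]; order=3
step 2: dequeue 2; queue=[6,7,0,4,5]; order=3,2
step 3: dequeue 6; queue=[7,0,4,5,1]; order=3,2,6
step 4: dequeue 7; queue=[0,4,5,1]; order=3,2,6,7
step 5: dequeue 0; queue=[4,5,1]; order=3,2,6,7,0
step 6: dequeue 4; queue=[5,1]; order=3,2,6,7,0,4
step 7: dequeue 5; queue=[1]; order=3,2,6,7,0,4,5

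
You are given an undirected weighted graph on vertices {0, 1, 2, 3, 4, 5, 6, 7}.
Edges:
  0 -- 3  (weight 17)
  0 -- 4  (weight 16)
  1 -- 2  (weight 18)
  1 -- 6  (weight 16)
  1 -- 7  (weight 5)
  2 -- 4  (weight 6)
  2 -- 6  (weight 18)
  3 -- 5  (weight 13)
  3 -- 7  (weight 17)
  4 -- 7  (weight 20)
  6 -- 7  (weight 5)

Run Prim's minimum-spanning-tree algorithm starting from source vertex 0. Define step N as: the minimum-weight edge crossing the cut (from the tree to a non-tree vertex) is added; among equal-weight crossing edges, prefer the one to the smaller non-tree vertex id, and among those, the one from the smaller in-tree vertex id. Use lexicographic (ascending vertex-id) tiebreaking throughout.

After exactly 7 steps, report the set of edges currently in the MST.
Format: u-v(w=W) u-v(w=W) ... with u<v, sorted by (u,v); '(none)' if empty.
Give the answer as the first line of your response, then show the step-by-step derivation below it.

0-3(w=17) 0-4(w=16) 1-7(w=5) 2-4(w=6) 3-5(w=13) 3-7(w=17) 6-7(w=5)

step 1: add edge 0-4 (w=16); MST = {0-4(w=16)}
step 2: add edge 2-4 (w=6); MST = {0-4(w=16) 2-4(w=6)}
step 3: add edge 0-3 (w=17); MST = {0-3(w=17) 0-4(w=16) 2-4(w=6)}
step 4: add edge 3-5 (w=13); MST = {0-3(w=17) 0-4(w=16) 2-4(w=6) 3-5(w=13)}
step 5: add edge 3-7 (w=17); MST = {0-3(w=17) 0-4(w=16) 2-4(w=6) 3-5(w=13) 3-7(w=17)}
step 6: add edge 1-7 (w=5); MST = {0-3(w=17) 0-4(w=16) 1-7(w=5) 2-4(w=6) 3-5(w=13) 3-7(w=17)}
step 7: add edge 6-7 (w=5); MST = {0-3(w=17) 0-4(w=16) 1-7(w=5) 2-4(w=6) 3-5(w=13) 3-7(w=17) 6-7(w=5)}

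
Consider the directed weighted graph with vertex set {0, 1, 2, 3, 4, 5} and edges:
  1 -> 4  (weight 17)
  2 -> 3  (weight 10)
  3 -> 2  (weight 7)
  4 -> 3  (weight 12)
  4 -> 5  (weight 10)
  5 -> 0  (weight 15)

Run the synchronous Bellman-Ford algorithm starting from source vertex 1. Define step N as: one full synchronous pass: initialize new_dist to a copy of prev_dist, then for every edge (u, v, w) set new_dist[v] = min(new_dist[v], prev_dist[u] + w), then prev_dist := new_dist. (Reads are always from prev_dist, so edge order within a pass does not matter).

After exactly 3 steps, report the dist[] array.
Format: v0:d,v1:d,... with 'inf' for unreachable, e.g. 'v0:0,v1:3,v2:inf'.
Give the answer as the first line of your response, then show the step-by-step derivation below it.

v0:42,v1:0,v2:36,v3:29,v4:17,v5:27

step 1: dist = v0:inf,v1:0,v2:inf,v3:inf,v4:17,v5:inf
step 2: dist = v0:inf,v1:0,v2:inf,v3:29,v4:17,v5:27
step 3: dist = v0:42,v1:0,v2:36,v3:29,v4:17,v5:27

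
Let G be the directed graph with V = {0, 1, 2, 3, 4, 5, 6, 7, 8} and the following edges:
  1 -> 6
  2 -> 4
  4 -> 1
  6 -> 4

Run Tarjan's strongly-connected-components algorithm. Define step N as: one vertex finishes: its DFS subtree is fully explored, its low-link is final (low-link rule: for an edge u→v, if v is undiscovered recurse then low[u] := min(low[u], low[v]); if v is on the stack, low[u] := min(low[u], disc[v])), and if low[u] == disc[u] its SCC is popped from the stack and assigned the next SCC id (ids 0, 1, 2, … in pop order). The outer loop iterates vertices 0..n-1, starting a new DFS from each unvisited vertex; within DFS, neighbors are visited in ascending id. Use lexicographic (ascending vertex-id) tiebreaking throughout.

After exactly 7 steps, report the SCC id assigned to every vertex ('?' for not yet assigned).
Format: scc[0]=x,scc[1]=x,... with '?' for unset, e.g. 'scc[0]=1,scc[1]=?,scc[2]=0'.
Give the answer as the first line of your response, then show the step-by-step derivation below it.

scc[0]=0,scc[1]=1,scc[2]=2,scc[3]=3,scc[4]=1,scc[5]=4,scc[6]=1,scc[7]=?,scc[8]=?

step 1: low=(low[0]=0,low[1]=?,low[2]=?,low[3]=?,low[4]=?,low[5]=?,low[6]=?,low[7]=?,low[8]=?); scc=(scc[0]=0,scc[1]=?,scc[2]=?,scc[3]=?,scc[4]=?,scc[5]=?,scc[6]=?,scc[7]=?,scc[8]=?)
step 2: low=(low[0]=0,low[1]=1,low[2]=?,low[3]=?,low[4]=1,low[5]=?,low[6]=2,low[7]=?,low[8]=?); scc=(scc[0]=0,scc[1]=?,scc[2]=?,scc[3]=?,scc[4]=?,scc[5]=?,scc[6]=?,scc[7]=?,scc[8]=?)
step 3: low=(low[0]=0,low[1]=1,low[2]=?,low[3]=?,low[4]=1,low[5]=?,low[6]=1,low[7]=?,low[8]=?); scc=(scc[0]=0,scc[1]=?,scc[2]=?,scc[3]=?,scc[4]=?,scc[5]=?,scc[6]=?,scc[7]=?,scc[8]=?)
step 4: low=(low[0]=0,low[1]=1,low[2]=?,low[3]=?,low[4]=1,low[5]=?,low[6]=1,low[7]=?,low[8]=?); scc=(scc[0]=0,scc[1]=1,scc[2]=?,scc[3]=?,scc[4]=1,scc[5]=?,scc[6]=1,scc[7]=?,scc[8]=?)
step 5: low=(low[0]=0,low[1]=1,low[2]=4,low[3]=?,low[4]=1,low[5]=?,low[6]=1,low[7]=?,low[8]=?); scc=(scc[0]=0,scc[1]=1,scc[2]=2,scc[3]=?,scc[4]=1,scc[5]=?,scc[6]=1,scc[7]=?,scc[8]=?)
step 6: low=(low[0]=0,low[1]=1,low[2]=4,low[3]=5,low[4]=1,low[5]=?,low[6]=1,low[7]=?,low[8]=?); scc=(scc[0]=0,scc[1]=1,scc[2]=2,scc[3]=3,scc[4]=1,scc[5]=?,scc[6]=1,scc[7]=?,scc[8]=?)
step 7: low=(low[0]=0,low[1]=1,low[2]=4,low[3]=5,low[4]=1,low[5]=6,low[6]=1,low[7]=?,low[8]=?); scc=(scc[0]=0,scc[1]=1,scc[2]=2,scc[3]=3,scc[4]=1,scc[5]=4,scc[6]=1,scc[7]=?,scc[8]=?)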